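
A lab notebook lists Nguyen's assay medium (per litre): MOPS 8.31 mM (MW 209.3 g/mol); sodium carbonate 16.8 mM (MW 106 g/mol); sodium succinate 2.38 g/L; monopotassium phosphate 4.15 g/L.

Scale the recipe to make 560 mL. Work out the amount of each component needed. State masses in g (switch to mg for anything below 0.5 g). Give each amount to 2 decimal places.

Target volume = 560 mL = 0.56 L.
MOPS: 8.31 mmol/L × 209.3 g/mol × 0.56 L ÷ 1000 = 0.97 g
sodium carbonate: 16.8 mmol/L × 106 g/mol × 0.56 L ÷ 1000 = 1.00 g
sodium succinate: 2.38 g/L × 0.56 L = 1.33 g
monopotassium phosphate: 4.15 g/L × 0.56 L = 2.32 g

MOPS 0.97 g; sodium carbonate 1.00 g; sodium succinate 1.33 g; monopotassium phosphate 2.32 g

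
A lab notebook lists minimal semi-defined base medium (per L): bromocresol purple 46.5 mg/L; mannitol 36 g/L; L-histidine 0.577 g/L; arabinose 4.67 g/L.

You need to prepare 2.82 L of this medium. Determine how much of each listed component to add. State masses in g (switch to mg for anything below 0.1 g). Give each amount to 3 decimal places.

Scale factor relative to 1 L: 2.82.
bromocresol purple: 46.5 mg/L × 2.82 L = 131.13 mg = 0.131 g
mannitol: 36 g/L × 2.82 L = 101.520 g
L-histidine: 0.577 g/L × 2.82 L = 1.627 g
arabinose: 4.67 g/L × 2.82 L = 13.169 g

bromocresol purple 0.131 g; mannitol 101.520 g; L-histidine 1.627 g; arabinose 13.169 g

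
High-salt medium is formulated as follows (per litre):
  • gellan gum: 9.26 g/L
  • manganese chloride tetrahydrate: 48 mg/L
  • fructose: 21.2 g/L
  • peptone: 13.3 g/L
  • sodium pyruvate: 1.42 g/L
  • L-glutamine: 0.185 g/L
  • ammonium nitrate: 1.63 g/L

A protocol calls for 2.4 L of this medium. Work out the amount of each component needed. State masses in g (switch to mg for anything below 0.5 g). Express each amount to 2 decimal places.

gellan gum 22.22 g; manganese chloride tetrahydrate 115.20 mg; fructose 50.88 g; peptone 31.92 g; sodium pyruvate 3.41 g; L-glutamine 444.00 mg; ammonium nitrate 3.91 g

Working volume: 2.4 L.
gellan gum: 9.26 g/L × 2.4 L = 22.22 g
manganese chloride tetrahydrate: 48 mg/L × 2.4 L = 115.20 mg
fructose: 21.2 g/L × 2.4 L = 50.88 g
peptone: 13.3 g/L × 2.4 L = 31.92 g
sodium pyruvate: 1.42 g/L × 2.4 L = 3.41 g
L-glutamine: 0.185 g/L × 2.4 L = 0.444 g = 444.00 mg
ammonium nitrate: 1.63 g/L × 2.4 L = 3.91 g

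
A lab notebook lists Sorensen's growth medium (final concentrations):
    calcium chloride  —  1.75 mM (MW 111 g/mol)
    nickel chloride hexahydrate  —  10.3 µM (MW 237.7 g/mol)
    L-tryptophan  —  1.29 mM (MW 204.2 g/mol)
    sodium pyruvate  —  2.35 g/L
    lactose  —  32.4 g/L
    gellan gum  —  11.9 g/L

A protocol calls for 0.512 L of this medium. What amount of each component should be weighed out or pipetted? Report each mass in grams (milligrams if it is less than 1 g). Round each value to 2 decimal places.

Working volume: 0.512 L.
calcium chloride: 1.75 mmol/L × 111 mg/mmol × 0.512 L = 99.46 mg
nickel chloride hexahydrate: 10.3 µmol/L × 237.7 g/mol × 0.512 L ÷ 1000 = 1.25 mg
L-tryptophan: 1.29 mmol/L × 204.2 mg/mmol × 0.512 L = 134.87 mg
sodium pyruvate: 2.35 g/L × 0.512 L = 1.20 g
lactose: 32.4 g/L × 0.512 L = 16.59 g
gellan gum: 11.9 g/L × 0.512 L = 6.09 g

calcium chloride 99.46 mg; nickel chloride hexahydrate 1.25 mg; L-tryptophan 134.87 mg; sodium pyruvate 1.20 g; lactose 16.59 g; gellan gum 6.09 g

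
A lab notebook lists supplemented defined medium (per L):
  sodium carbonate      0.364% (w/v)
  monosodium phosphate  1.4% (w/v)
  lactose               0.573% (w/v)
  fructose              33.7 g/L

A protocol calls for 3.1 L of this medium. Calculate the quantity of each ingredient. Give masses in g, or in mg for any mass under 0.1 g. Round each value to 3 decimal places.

sodium carbonate 11.284 g; monosodium phosphate 43.400 g; lactose 17.763 g; fructose 104.470 g

Scale factor relative to 1 L: 3.1.
sodium carbonate: 0.364% w/v = 3.64 g/L → 3.64 × 3.1 L = 11.284 g
monosodium phosphate: 1.4 g per 100 mL × 3100 mL ÷ 100 = 43.400 g
lactose: 0.573 g per 100 mL × 3100 mL ÷ 100 = 17.763 g
fructose: 33.7 g/L × 3.1 L = 104.470 g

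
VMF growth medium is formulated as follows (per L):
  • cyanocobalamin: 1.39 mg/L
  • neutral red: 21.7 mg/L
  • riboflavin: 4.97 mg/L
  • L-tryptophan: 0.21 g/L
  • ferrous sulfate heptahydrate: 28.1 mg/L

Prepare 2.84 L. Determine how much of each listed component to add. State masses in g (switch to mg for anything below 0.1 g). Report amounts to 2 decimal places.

cyanocobalamin 3.95 mg; neutral red 61.63 mg; riboflavin 14.11 mg; L-tryptophan 0.60 g; ferrous sulfate heptahydrate 79.80 mg

Scale factor relative to 1 L: 2.84.
cyanocobalamin: 1.39 mg/L × 2.84 L = 3.95 mg
neutral red: 21.7 mg/L × 2.84 L = 61.63 mg
riboflavin: 4.97 mg/L × 2.84 L = 14.11 mg
L-tryptophan: 0.21 g/L × 2.84 L = 0.60 g
ferrous sulfate heptahydrate: 28.1 mg/L × 2.84 L = 79.80 mg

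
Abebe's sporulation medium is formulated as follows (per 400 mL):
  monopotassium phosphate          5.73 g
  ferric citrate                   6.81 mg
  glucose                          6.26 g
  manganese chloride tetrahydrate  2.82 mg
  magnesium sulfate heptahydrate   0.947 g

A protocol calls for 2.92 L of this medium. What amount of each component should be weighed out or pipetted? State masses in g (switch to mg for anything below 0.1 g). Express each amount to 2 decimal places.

monopotassium phosphate 41.83 g; ferric citrate 49.71 mg; glucose 45.70 g; manganese chloride tetrahydrate 20.59 mg; magnesium sulfate heptahydrate 6.91 g

Ratio of target to recipe volume: 2920 / 400 = 7.3.
monopotassium phosphate: 5.73 g × (2920 mL / 400 mL) = 41.83 g
ferric citrate: 6.81 mg × (2920 mL / 400 mL) = 49.71 mg
glucose: 6.26 g × (2920 mL / 400 mL) = 45.70 g
manganese chloride tetrahydrate: 2.82 mg × (2920 mL / 400 mL) = 20.59 mg
magnesium sulfate heptahydrate: 0.947 g × (2920 mL / 400 mL) = 6.91 g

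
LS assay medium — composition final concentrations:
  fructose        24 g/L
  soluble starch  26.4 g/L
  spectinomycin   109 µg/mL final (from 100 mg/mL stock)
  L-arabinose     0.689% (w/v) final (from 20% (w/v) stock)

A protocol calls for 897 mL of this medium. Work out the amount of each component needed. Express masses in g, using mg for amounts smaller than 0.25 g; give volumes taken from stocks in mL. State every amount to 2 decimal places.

Scale factor relative to 1 L: 0.897.
fructose: 24 g/L × 0.897 L = 21.53 g
soluble starch: 26.4 g/L × 0.897 L = 23.68 g
spectinomycin: C1V1 = C2V2 → 109 µg/mL × 897 mL ÷ 100000 µg/mL = 0.98 mL
L-arabinose: C1V1 = C2V2 → 0.689% ÷ 20% × 897 mL = 30.90 mL

fructose 21.53 g; soluble starch 23.68 g; spectinomycin 0.98 mL; L-arabinose 30.90 mL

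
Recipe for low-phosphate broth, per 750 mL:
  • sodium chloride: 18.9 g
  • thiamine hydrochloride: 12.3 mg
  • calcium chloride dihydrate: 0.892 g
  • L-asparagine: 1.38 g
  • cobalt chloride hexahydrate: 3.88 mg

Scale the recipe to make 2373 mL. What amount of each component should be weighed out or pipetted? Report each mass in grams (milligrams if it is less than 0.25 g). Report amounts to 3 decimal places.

sodium chloride 59.800 g; thiamine hydrochloride 38.917 mg; calcium chloride dihydrate 2.822 g; L-asparagine 4.366 g; cobalt chloride hexahydrate 12.276 mg

Ratio of target to recipe volume: 2373 / 750 = 3.164.
sodium chloride: 18.9 g × (2373 mL / 750 mL) = 59.800 g
thiamine hydrochloride: 12.3 mg × (2373 mL / 750 mL) = 38.917 mg
calcium chloride dihydrate: 0.892 g × (2373 mL / 750 mL) = 2.822 g
L-asparagine: 1.38 g × (2373 mL / 750 mL) = 4.366 g
cobalt chloride hexahydrate: 3.88 mg × (2373 mL / 750 mL) = 12.276 mg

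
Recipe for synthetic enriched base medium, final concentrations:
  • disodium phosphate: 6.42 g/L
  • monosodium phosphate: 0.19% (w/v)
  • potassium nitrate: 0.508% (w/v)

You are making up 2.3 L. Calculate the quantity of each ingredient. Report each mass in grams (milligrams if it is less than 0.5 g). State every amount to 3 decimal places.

Working volume: 2.3 L.
disodium phosphate: 6.42 g/L × 2.3 L = 14.766 g
monosodium phosphate: 0.19% w/v = 1.9 g/L → 1.9 × 2.3 L = 4.370 g
potassium nitrate: 0.508% w/v = 5.08 g/L → 5.08 × 2.3 L = 11.684 g

disodium phosphate 14.766 g; monosodium phosphate 4.370 g; potassium nitrate 11.684 g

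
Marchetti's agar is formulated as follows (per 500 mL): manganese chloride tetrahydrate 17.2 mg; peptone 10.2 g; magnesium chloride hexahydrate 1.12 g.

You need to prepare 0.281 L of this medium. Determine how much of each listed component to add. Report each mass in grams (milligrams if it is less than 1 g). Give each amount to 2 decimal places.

Ratio of target to recipe volume: 281 / 500 = 0.562.
manganese chloride tetrahydrate: 17.2 mg × (281 mL / 500 mL) = 9.67 mg
peptone: 10.2 g × (281 mL / 500 mL) = 5.73 g
magnesium chloride hexahydrate: 1.12 g × (281 mL / 500 mL) = 0.62944 g = 629.44 mg

manganese chloride tetrahydrate 9.67 mg; peptone 5.73 g; magnesium chloride hexahydrate 629.44 mg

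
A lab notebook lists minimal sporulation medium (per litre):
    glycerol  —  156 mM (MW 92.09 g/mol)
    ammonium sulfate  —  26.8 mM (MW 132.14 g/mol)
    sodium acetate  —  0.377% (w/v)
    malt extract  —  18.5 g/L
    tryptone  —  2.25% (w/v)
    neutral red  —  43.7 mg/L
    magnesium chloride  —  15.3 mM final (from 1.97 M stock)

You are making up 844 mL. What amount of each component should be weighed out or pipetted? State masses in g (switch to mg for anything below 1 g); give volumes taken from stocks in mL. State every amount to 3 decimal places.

Target volume = 844 mL = 0.844 L.
glycerol: 156 mmol/L × 92.09 g/mol × 0.844 L ÷ 1000 = 12.125 g
ammonium sulfate: 26.8 mmol/L × 132.14 g/mol × 0.844 L ÷ 1000 = 2.989 g
sodium acetate: 0.377% w/v = 3.77 g/L → 3.77 × 0.844 L = 3.182 g
malt extract: 18.5 g/L × 0.844 L = 15.614 g
tryptone: 2.25 g per 100 mL × 844 mL ÷ 100 = 18.990 g
neutral red: 43.7 mg/L × 0.844 L = 36.883 mg
magnesium chloride: V = C2·V2/C1 = 15.3 mM × 844 mL ÷ 1970 mM = 6.555 mL

glycerol 12.125 g; ammonium sulfate 2.989 g; sodium acetate 3.182 g; malt extract 15.614 g; tryptone 18.990 g; neutral red 36.883 mg; magnesium chloride 6.555 mL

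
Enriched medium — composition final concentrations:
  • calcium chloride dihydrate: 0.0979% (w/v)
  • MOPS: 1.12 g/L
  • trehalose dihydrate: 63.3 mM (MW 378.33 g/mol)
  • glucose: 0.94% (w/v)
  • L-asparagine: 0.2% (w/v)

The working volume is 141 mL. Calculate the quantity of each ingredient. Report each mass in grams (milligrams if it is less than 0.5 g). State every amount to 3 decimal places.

calcium chloride dihydrate 138.039 mg; MOPS 157.920 mg; trehalose dihydrate 3.377 g; glucose 1.325 g; L-asparagine 282.000 mg

Scale factor relative to 1 L: 0.141.
calcium chloride dihydrate: 0.0979 g per 100 mL × 141 mL ÷ 100 = 0.138039 g = 138.039 mg
MOPS: 1.12 g/L × 0.141 L = 0.15792 g = 157.920 mg
trehalose dihydrate: 63.3 mmol/L × 378.33 g/mol × 0.141 L ÷ 1000 = 3.377 g
glucose: 0.94% w/v = 9.4 g/L → 9.4 × 0.141 L = 1.325 g
L-asparagine: 0.2% w/v = 2 g/L → 2 × 0.141 L = 0.282 g = 282.000 mg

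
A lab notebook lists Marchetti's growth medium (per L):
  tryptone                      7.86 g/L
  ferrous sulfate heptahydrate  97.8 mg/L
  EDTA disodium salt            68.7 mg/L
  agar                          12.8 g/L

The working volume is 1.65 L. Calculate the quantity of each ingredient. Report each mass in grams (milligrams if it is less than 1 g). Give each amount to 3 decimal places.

tryptone 12.969 g; ferrous sulfate heptahydrate 161.370 mg; EDTA disodium salt 113.355 mg; agar 21.120 g

Scale factor relative to 1 L: 1.65.
tryptone: 7.86 g/L × 1.65 L = 12.969 g
ferrous sulfate heptahydrate: 97.8 mg/L × 1.65 L = 161.370 mg
EDTA disodium salt: 68.7 mg/L × 1.65 L = 113.355 mg
agar: 12.8 g/L × 1.65 L = 21.120 g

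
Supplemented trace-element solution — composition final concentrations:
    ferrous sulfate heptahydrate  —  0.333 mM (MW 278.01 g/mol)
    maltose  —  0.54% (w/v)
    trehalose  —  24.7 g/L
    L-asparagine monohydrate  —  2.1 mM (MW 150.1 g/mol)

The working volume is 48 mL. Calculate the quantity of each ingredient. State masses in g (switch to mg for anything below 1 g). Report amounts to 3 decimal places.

ferrous sulfate heptahydrate 4.444 mg; maltose 259.200 mg; trehalose 1.186 g; L-asparagine monohydrate 15.130 mg

Target volume = 48 mL = 0.048 L.
ferrous sulfate heptahydrate: 0.333 mmol/L × 278.01 mg/mmol × 0.048 L = 4.444 mg
maltose: 0.54% w/v = 5.4 g/L → 5.4 × 0.048 L = 0.2592 g = 259.200 mg
trehalose: 24.7 g/L × 0.048 L = 1.186 g
L-asparagine monohydrate: 2.1 mmol/L × 150.1 mg/mmol × 0.048 L = 15.130 mg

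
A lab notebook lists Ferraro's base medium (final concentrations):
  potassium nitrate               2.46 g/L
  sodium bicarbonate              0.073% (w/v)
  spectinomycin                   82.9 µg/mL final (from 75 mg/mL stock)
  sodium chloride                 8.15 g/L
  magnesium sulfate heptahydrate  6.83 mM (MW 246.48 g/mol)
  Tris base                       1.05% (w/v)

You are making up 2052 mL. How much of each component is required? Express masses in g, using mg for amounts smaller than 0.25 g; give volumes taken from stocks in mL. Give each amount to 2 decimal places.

potassium nitrate 5.05 g; sodium bicarbonate 1.50 g; spectinomycin 2.27 mL; sodium chloride 16.72 g; magnesium sulfate heptahydrate 3.45 g; Tris base 21.55 g

Scale factor relative to 1 L: 2.052.
potassium nitrate: 2.46 g/L × 2.052 L = 5.05 g
sodium bicarbonate: 0.073 g per 100 mL × 2052 mL ÷ 100 = 1.50 g
spectinomycin: dilute stock: 82.9 µg/mL × 2052 mL ÷ 75000 µg/mL = 2.27 mL
sodium chloride: 8.15 g/L × 2.052 L = 16.72 g
magnesium sulfate heptahydrate: 6.83 mmol/L × 246.48 g/mol × 2.052 L ÷ 1000 = 3.45 g
Tris base: 1.05% w/v = 10.5 g/L → 10.5 × 2.052 L = 21.55 g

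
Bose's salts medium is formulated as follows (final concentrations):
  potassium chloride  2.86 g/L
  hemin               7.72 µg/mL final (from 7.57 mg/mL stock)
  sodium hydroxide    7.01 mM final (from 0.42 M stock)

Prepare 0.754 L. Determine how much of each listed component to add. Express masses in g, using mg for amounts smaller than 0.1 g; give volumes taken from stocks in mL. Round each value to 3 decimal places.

potassium chloride 2.156 g; hemin 0.769 mL; sodium hydroxide 12.585 mL

Working volume: 0.754 L.
potassium chloride: 2.86 g/L × 0.754 L = 2.156 g
hemin: dilute stock: 7.72 µg/mL × 754 mL ÷ 7570 µg/mL = 0.769 mL
sodium hydroxide: C1V1 = C2V2 → 7.01 mM × 754 mL ÷ 420 mM = 12.585 mL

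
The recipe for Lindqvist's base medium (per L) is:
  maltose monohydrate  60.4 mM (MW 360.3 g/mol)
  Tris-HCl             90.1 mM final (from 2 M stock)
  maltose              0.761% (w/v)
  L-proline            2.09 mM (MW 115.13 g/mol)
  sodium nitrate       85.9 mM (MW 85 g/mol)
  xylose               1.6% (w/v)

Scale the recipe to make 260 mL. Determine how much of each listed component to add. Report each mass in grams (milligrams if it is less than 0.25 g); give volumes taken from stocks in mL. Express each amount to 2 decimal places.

Scale factor relative to 1 L: 0.26.
maltose monohydrate: 60.4 mmol/L × 360.3 g/mol × 0.26 L ÷ 1000 = 5.66 g
Tris-HCl: dilute stock: 90.1 mM × 260 mL ÷ 2000 mM = 11.71 mL
maltose: 0.761 g per 100 mL × 260 mL ÷ 100 = 1.98 g
L-proline: 2.09 mmol/L × 115.13 mg/mmol × 0.26 L = 62.56 mg
sodium nitrate: 85.9 mmol/L × 85 g/mol × 0.26 L ÷ 1000 = 1.90 g
xylose: 1.6% w/v = 16 g/L → 16 × 0.26 L = 4.16 g

maltose monohydrate 5.66 g; Tris-HCl 11.71 mL; maltose 1.98 g; L-proline 62.56 mg; sodium nitrate 1.90 g; xylose 4.16 g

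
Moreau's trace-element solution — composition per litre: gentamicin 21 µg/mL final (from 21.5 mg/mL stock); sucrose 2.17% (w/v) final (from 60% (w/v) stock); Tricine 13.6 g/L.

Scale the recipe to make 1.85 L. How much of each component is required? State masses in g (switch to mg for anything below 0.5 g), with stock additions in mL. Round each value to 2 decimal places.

gentamicin 1.81 mL; sucrose 66.91 mL; Tricine 25.16 g

Working volume: 1.85 L.
gentamicin: dilute stock: 21 µg/mL × 1850 mL ÷ 21500 µg/mL = 1.81 mL
sucrose: V = C2·V2/C1 = 2.17% ÷ 60% × 1850 mL = 66.91 mL
Tricine: 13.6 g/L × 1.85 L = 25.16 g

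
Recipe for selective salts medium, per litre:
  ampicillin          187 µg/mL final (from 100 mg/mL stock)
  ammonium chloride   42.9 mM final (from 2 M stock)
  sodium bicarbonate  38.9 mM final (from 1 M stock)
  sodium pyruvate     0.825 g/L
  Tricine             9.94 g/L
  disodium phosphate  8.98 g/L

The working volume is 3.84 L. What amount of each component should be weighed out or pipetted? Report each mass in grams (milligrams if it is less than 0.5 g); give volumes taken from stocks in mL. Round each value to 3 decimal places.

Working volume: 3.84 L.
ampicillin: dilute stock: 187 µg/mL × 3840 mL ÷ 100000 µg/mL = 7.181 mL
ammonium chloride: dilute stock: 42.9 mM × 3840 mL ÷ 2000 mM = 82.368 mL
sodium bicarbonate: C1V1 = C2V2 → 38.9 mM × 3840 mL ÷ 1000 mM = 149.376 mL
sodium pyruvate: 0.825 g/L × 3.84 L = 3.168 g
Tricine: 9.94 g/L × 3.84 L = 38.170 g
disodium phosphate: 8.98 g/L × 3.84 L = 34.483 g

ampicillin 7.181 mL; ammonium chloride 82.368 mL; sodium bicarbonate 149.376 mL; sodium pyruvate 3.168 g; Tricine 38.170 g; disodium phosphate 34.483 g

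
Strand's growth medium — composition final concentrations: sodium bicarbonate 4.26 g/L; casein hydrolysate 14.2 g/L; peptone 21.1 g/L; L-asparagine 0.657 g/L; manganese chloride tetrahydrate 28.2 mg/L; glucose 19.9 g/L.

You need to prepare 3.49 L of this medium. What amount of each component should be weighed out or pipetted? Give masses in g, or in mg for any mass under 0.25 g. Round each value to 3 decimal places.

sodium bicarbonate 14.867 g; casein hydrolysate 49.558 g; peptone 73.639 g; L-asparagine 2.293 g; manganese chloride tetrahydrate 98.418 mg; glucose 69.451 g

Scale factor relative to 1 L: 3.49.
sodium bicarbonate: 4.26 g/L × 3.49 L = 14.867 g
casein hydrolysate: 14.2 g/L × 3.49 L = 49.558 g
peptone: 21.1 g/L × 3.49 L = 73.639 g
L-asparagine: 0.657 g/L × 3.49 L = 2.293 g
manganese chloride tetrahydrate: 28.2 mg/L × 3.49 L = 98.418 mg
glucose: 19.9 g/L × 3.49 L = 69.451 g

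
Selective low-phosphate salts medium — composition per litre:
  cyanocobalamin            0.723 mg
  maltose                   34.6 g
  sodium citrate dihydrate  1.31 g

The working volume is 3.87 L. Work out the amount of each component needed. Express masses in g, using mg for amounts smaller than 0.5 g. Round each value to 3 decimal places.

cyanocobalamin 2.798 mg; maltose 133.902 g; sodium citrate dihydrate 5.070 g

Ratio of target to recipe volume: 3870 / 1000 = 3.87.
cyanocobalamin: 0.723 mg × (3870 mL / 1000 mL) = 2.798 mg
maltose: 34.6 g × (3870 mL / 1000 mL) = 133.902 g
sodium citrate dihydrate: 1.31 g × (3870 mL / 1000 mL) = 5.070 g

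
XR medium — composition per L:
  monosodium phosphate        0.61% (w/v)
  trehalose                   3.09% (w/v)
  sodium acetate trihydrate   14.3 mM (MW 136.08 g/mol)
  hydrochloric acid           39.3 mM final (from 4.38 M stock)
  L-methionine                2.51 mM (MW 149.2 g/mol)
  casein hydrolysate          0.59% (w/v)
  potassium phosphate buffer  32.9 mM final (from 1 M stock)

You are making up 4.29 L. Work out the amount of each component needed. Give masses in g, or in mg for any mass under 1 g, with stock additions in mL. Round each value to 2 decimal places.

Working volume: 4.29 L.
monosodium phosphate: 0.61% w/v = 6.1 g/L → 6.1 × 4.29 L = 26.17 g
trehalose: 3.09 g per 100 mL × 4290 mL ÷ 100 = 132.56 g
sodium acetate trihydrate: 14.3 mmol/L × 136.08 g/mol × 4.29 L ÷ 1000 = 8.35 g
hydrochloric acid: dilute stock: 39.3 mM × 4290 mL ÷ 4380 mM = 38.49 mL
L-methionine: 2.51 mmol/L × 149.2 g/mol × 4.29 L ÷ 1000 = 1.61 g
casein hydrolysate: 0.59 g per 100 mL × 4290 mL ÷ 100 = 25.31 g
potassium phosphate buffer: C1V1 = C2V2 → 32.9 mM × 4290 mL ÷ 1000 mM = 141.14 mL

monosodium phosphate 26.17 g; trehalose 132.56 g; sodium acetate trihydrate 8.35 g; hydrochloric acid 38.49 mL; L-methionine 1.61 g; casein hydrolysate 25.31 g; potassium phosphate buffer 141.14 mL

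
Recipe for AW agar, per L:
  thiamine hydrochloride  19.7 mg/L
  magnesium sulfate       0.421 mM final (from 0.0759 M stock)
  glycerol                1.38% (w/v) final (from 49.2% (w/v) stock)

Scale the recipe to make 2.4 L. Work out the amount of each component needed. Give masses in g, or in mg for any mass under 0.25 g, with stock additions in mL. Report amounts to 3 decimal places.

Scale factor relative to 1 L: 2.4.
thiamine hydrochloride: 19.7 mg/L × 2.4 L = 47.280 mg
magnesium sulfate: C1V1 = C2V2 → 0.421 mM × 2400 mL ÷ 75.9 mM = 13.312 mL
glycerol: V = C2·V2/C1 = 1.38% ÷ 49.2% × 2400 mL = 67.317 mL

thiamine hydrochloride 47.280 mg; magnesium sulfate 13.312 mL; glycerol 67.317 mL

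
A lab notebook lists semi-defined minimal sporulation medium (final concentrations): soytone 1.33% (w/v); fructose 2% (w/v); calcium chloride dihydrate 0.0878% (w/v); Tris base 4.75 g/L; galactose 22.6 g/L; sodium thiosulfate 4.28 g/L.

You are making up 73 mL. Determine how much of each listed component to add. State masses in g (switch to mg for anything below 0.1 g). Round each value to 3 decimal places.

Target volume = 73 mL = 0.073 L.
soytone: 1.33 g per 100 mL × 73 mL ÷ 100 = 0.971 g
fructose: 2 g per 100 mL × 73 mL ÷ 100 = 1.460 g
calcium chloride dihydrate: 0.0878% w/v = 0.878 g/L → 0.878 × 0.073 L = 0.064094 g = 64.094 mg
Tris base: 4.75 g/L × 0.073 L = 0.347 g
galactose: 22.6 g/L × 0.073 L = 1.650 g
sodium thiosulfate: 4.28 g/L × 0.073 L = 0.312 g

soytone 0.971 g; fructose 1.460 g; calcium chloride dihydrate 64.094 mg; Tris base 0.347 g; galactose 1.650 g; sodium thiosulfate 0.312 g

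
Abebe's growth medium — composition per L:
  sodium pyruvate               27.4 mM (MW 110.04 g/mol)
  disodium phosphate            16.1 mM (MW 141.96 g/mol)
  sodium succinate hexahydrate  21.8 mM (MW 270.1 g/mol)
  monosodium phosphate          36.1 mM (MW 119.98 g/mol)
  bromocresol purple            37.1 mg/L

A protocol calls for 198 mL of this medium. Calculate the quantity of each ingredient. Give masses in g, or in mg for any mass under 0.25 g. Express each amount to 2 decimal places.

sodium pyruvate 0.60 g; disodium phosphate 0.45 g; sodium succinate hexahydrate 1.17 g; monosodium phosphate 0.86 g; bromocresol purple 7.35 mg

Target volume = 198 mL = 0.198 L.
sodium pyruvate: 27.4 mmol/L × 110.04 g/mol × 0.198 L ÷ 1000 = 0.60 g
disodium phosphate: 16.1 mmol/L × 141.96 g/mol × 0.198 L ÷ 1000 = 0.45 g
sodium succinate hexahydrate: 21.8 mmol/L × 270.1 g/mol × 0.198 L ÷ 1000 = 1.17 g
monosodium phosphate: 36.1 mmol/L × 119.98 g/mol × 0.198 L ÷ 1000 = 0.86 g
bromocresol purple: 37.1 mg/L × 0.198 L = 7.35 mg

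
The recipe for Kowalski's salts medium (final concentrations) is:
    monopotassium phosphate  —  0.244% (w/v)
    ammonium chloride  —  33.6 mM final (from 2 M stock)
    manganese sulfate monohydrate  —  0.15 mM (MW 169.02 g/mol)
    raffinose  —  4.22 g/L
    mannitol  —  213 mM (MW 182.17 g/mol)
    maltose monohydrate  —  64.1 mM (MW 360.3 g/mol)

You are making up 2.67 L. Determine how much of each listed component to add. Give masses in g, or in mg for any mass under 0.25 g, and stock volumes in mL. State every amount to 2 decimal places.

Working volume: 2.67 L.
monopotassium phosphate: 0.244% w/v = 2.44 g/L → 2.44 × 2.67 L = 6.51 g
ammonium chloride: V = C2·V2/C1 = 33.6 mM × 2670 mL ÷ 2000 mM = 44.86 mL
manganese sulfate monohydrate: 0.15 mmol/L × 169.02 mg/mmol × 2.67 L = 67.69 mg
raffinose: 4.22 g/L × 2.67 L = 11.27 g
mannitol: 213 mmol/L × 182.17 g/mol × 2.67 L ÷ 1000 = 103.60 g
maltose monohydrate: 64.1 mmol/L × 360.3 g/mol × 2.67 L ÷ 1000 = 61.66 g

monopotassium phosphate 6.51 g; ammonium chloride 44.86 mL; manganese sulfate monohydrate 67.69 mg; raffinose 11.27 g; mannitol 103.60 g; maltose monohydrate 61.66 g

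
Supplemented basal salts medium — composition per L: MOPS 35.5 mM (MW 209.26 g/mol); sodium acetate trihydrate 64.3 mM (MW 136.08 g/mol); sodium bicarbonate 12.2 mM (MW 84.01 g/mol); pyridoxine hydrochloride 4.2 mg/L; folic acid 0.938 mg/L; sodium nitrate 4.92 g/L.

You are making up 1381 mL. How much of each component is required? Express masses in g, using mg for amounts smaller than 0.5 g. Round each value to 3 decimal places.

MOPS 10.259 g; sodium acetate trihydrate 12.084 g; sodium bicarbonate 1.415 g; pyridoxine hydrochloride 5.800 mg; folic acid 1.295 mg; sodium nitrate 6.795 g

Working volume: 1381 mL = 1.381 L.
MOPS: 35.5 mmol/L × 209.26 g/mol × 1.381 L ÷ 1000 = 10.259 g
sodium acetate trihydrate: 64.3 mmol/L × 136.08 g/mol × 1.381 L ÷ 1000 = 12.084 g
sodium bicarbonate: 12.2 mmol/L × 84.01 g/mol × 1.381 L ÷ 1000 = 1.415 g
pyridoxine hydrochloride: 4.2 mg/L × 1.381 L = 5.800 mg
folic acid: 0.938 mg/L × 1.381 L = 1.295 mg
sodium nitrate: 4.92 g/L × 1.381 L = 6.795 g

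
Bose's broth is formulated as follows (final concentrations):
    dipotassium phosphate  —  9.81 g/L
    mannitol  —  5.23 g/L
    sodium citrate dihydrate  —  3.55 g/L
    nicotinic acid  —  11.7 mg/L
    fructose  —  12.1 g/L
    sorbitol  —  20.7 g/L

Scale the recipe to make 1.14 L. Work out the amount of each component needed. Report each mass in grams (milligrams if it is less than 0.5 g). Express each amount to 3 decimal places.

dipotassium phosphate 11.183 g; mannitol 5.962 g; sodium citrate dihydrate 4.047 g; nicotinic acid 13.338 mg; fructose 13.794 g; sorbitol 23.598 g

Working volume: 1.14 L.
dipotassium phosphate: 9.81 g/L × 1.14 L = 11.183 g
mannitol: 5.23 g/L × 1.14 L = 5.962 g
sodium citrate dihydrate: 3.55 g/L × 1.14 L = 4.047 g
nicotinic acid: 11.7 mg/L × 1.14 L = 13.338 mg
fructose: 12.1 g/L × 1.14 L = 13.794 g
sorbitol: 20.7 g/L × 1.14 L = 23.598 g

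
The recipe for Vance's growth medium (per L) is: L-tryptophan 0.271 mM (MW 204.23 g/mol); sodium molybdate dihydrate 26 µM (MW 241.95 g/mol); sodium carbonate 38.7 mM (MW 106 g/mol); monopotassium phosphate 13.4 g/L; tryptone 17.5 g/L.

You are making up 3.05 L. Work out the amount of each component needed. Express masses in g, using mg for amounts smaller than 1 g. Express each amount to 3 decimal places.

Scale factor relative to 1 L: 3.05.
L-tryptophan: 0.271 mmol/L × 204.23 mg/mmol × 3.05 L = 168.806 mg
sodium molybdate dihydrate: 26 µmol/L × 241.95 g/mol × 3.05 L ÷ 1000 = 19.187 mg
sodium carbonate: 38.7 mmol/L × 106 g/mol × 3.05 L ÷ 1000 = 12.512 g
monopotassium phosphate: 13.4 g/L × 3.05 L = 40.870 g
tryptone: 17.5 g/L × 3.05 L = 53.375 g

L-tryptophan 168.806 mg; sodium molybdate dihydrate 19.187 mg; sodium carbonate 12.512 g; monopotassium phosphate 40.870 g; tryptone 53.375 g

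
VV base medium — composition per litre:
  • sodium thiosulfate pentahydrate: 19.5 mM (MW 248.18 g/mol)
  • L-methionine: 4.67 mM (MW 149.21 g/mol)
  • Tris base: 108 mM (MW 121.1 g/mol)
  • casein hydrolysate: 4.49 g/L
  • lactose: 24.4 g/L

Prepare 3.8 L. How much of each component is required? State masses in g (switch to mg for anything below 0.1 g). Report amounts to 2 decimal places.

Working volume: 3.8 L.
sodium thiosulfate pentahydrate: 19.5 mmol/L × 248.18 g/mol × 3.8 L ÷ 1000 = 18.39 g
L-methionine: 4.67 mmol/L × 149.21 g/mol × 3.8 L ÷ 1000 = 2.65 g
Tris base: 108 mmol/L × 121.1 g/mol × 3.8 L ÷ 1000 = 49.70 g
casein hydrolysate: 4.49 g/L × 3.8 L = 17.06 g
lactose: 24.4 g/L × 3.8 L = 92.72 g

sodium thiosulfate pentahydrate 18.39 g; L-methionine 2.65 g; Tris base 49.70 g; casein hydrolysate 17.06 g; lactose 92.72 g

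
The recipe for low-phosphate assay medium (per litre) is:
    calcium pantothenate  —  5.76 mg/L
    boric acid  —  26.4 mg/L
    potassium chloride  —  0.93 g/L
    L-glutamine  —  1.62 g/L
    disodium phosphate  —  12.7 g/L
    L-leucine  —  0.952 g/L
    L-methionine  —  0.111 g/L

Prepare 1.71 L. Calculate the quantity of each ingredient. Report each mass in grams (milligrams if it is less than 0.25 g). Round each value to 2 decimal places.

calcium pantothenate 9.85 mg; boric acid 45.14 mg; potassium chloride 1.59 g; L-glutamine 2.77 g; disodium phosphate 21.72 g; L-leucine 1.63 g; L-methionine 189.81 mg

Working volume: 1.71 L.
calcium pantothenate: 5.76 mg/L × 1.71 L = 9.85 mg
boric acid: 26.4 mg/L × 1.71 L = 45.14 mg
potassium chloride: 0.93 g/L × 1.71 L = 1.59 g
L-glutamine: 1.62 g/L × 1.71 L = 2.77 g
disodium phosphate: 12.7 g/L × 1.71 L = 21.72 g
L-leucine: 0.952 g/L × 1.71 L = 1.63 g
L-methionine: 0.111 g/L × 1.71 L = 0.18981 g = 189.81 mg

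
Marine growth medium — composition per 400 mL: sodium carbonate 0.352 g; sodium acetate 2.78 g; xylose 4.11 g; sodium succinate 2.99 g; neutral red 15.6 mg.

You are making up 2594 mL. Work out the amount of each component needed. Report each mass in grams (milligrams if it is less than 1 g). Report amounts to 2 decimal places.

Ratio of target to recipe volume: 2594 / 400 = 6.485.
sodium carbonate: 0.352 g × (2594 mL / 400 mL) = 2.28 g
sodium acetate: 2.78 g × (2594 mL / 400 mL) = 18.03 g
xylose: 4.11 g × (2594 mL / 400 mL) = 26.65 g
sodium succinate: 2.99 g × (2594 mL / 400 mL) = 19.39 g
neutral red: 15.6 mg × (2594 mL / 400 mL) = 101.17 mg

sodium carbonate 2.28 g; sodium acetate 18.03 g; xylose 26.65 g; sodium succinate 19.39 g; neutral red 101.17 mg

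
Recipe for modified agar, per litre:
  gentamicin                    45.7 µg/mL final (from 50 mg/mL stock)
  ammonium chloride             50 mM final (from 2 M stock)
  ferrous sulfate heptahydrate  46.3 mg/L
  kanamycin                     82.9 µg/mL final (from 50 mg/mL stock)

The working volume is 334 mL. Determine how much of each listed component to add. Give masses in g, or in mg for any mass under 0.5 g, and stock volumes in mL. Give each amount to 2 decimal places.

Scale factor relative to 1 L: 0.334.
gentamicin: C1V1 = C2V2 → 45.7 µg/mL × 334 mL ÷ 50000 µg/mL = 0.31 mL
ammonium chloride: V = C2·V2/C1 = 50 mM × 334 mL ÷ 2000 mM = 8.35 mL
ferrous sulfate heptahydrate: 46.3 mg/L × 0.334 L = 15.46 mg
kanamycin: C1V1 = C2V2 → 82.9 µg/mL × 334 mL ÷ 50000 µg/mL = 0.55 mL

gentamicin 0.31 mL; ammonium chloride 8.35 mL; ferrous sulfate heptahydrate 15.46 mg; kanamycin 0.55 mL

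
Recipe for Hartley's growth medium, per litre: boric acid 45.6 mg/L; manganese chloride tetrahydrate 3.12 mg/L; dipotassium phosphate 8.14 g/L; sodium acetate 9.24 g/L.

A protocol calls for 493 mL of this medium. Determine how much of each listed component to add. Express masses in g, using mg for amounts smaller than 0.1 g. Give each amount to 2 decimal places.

Scale factor relative to 1 L: 0.493.
boric acid: 45.6 mg/L × 0.493 L = 22.48 mg
manganese chloride tetrahydrate: 3.12 mg/L × 0.493 L = 1.54 mg
dipotassium phosphate: 8.14 g/L × 0.493 L = 4.01 g
sodium acetate: 9.24 g/L × 0.493 L = 4.56 g

boric acid 22.48 mg; manganese chloride tetrahydrate 1.54 mg; dipotassium phosphate 4.01 g; sodium acetate 4.56 g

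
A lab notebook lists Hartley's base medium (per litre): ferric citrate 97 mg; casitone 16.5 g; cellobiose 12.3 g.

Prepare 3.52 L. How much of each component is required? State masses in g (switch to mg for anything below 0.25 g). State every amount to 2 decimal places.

ferric citrate 0.34 g; casitone 58.08 g; cellobiose 43.30 g

Scale factor = 3520 mL / 1000 mL = 3.52.
ferric citrate: 97 mg × (3520 mL / 1000 mL) = 341.44 mg = 0.34 g
casitone: 16.5 g × (3520 mL / 1000 mL) = 58.08 g
cellobiose: 12.3 g × (3520 mL / 1000 mL) = 43.30 g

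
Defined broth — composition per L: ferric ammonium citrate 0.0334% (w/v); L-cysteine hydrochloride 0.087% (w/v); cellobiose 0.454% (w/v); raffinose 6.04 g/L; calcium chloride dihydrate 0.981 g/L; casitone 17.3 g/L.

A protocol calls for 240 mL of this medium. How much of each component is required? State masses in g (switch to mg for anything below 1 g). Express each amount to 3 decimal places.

ferric ammonium citrate 80.160 mg; L-cysteine hydrochloride 208.800 mg; cellobiose 1.090 g; raffinose 1.450 g; calcium chloride dihydrate 235.440 mg; casitone 4.152 g

Target volume = 240 mL = 0.24 L.
ferric ammonium citrate: 0.0334% w/v = 0.334 g/L → 0.334 × 0.24 L = 0.08016 g = 80.160 mg
L-cysteine hydrochloride: 0.087% w/v = 0.87 g/L → 0.87 × 0.24 L = 0.2088 g = 208.800 mg
cellobiose: 0.454 g per 100 mL × 240 mL ÷ 100 = 1.090 g
raffinose: 6.04 g/L × 0.24 L = 1.450 g
calcium chloride dihydrate: 0.981 g/L × 0.24 L = 0.23544 g = 235.440 mg
casitone: 17.3 g/L × 0.24 L = 4.152 g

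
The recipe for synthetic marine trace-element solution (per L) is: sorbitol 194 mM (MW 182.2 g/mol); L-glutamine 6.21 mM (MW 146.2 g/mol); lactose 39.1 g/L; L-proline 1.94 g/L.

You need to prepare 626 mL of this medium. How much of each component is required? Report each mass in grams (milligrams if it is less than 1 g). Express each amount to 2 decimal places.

Target volume = 626 mL = 0.626 L.
sorbitol: 194 mmol/L × 182.2 g/mol × 0.626 L ÷ 1000 = 22.13 g
L-glutamine: 6.21 mmol/L × 146.2 mg/mmol × 0.626 L = 568.35 mg
lactose: 39.1 g/L × 0.626 L = 24.48 g
L-proline: 1.94 g/L × 0.626 L = 1.21 g

sorbitol 22.13 g; L-glutamine 568.35 mg; lactose 24.48 g; L-proline 1.21 g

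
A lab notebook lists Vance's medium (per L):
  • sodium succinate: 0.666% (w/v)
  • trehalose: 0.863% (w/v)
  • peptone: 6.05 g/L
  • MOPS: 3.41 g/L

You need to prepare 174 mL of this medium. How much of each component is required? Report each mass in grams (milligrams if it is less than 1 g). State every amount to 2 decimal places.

sodium succinate 1.16 g; trehalose 1.50 g; peptone 1.05 g; MOPS 593.34 mg

Scale factor relative to 1 L: 0.174.
sodium succinate: 0.666 g per 100 mL × 174 mL ÷ 100 = 1.16 g
trehalose: 0.863% w/v = 8.63 g/L → 8.63 × 0.174 L = 1.50 g
peptone: 6.05 g/L × 0.174 L = 1.05 g
MOPS: 3.41 g/L × 0.174 L = 0.59334 g = 593.34 mg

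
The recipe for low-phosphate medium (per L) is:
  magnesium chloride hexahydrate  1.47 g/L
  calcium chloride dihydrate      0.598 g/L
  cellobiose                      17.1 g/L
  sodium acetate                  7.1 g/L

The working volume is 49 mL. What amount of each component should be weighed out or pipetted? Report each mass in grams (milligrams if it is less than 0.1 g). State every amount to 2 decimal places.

Working volume: 49 mL = 0.049 L.
magnesium chloride hexahydrate: 1.47 g/L × 0.049 L = 0.07203 g = 72.03 mg
calcium chloride dihydrate: 0.598 g/L × 0.049 L = 0.029302 g = 29.30 mg
cellobiose: 17.1 g/L × 0.049 L = 0.84 g
sodium acetate: 7.1 g/L × 0.049 L = 0.35 g

magnesium chloride hexahydrate 72.03 mg; calcium chloride dihydrate 29.30 mg; cellobiose 0.84 g; sodium acetate 0.35 g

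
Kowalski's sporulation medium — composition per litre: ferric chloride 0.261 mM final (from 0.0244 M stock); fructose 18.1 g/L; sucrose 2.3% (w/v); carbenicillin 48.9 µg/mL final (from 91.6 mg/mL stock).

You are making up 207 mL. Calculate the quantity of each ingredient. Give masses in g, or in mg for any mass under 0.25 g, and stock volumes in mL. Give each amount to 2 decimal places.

Working volume: 207 mL = 0.207 L.
ferric chloride: dilute stock: 0.261 mM × 207 mL ÷ 24.4 mM = 2.21 mL
fructose: 18.1 g/L × 0.207 L = 3.75 g
sucrose: 2.3% w/v = 23 g/L → 23 × 0.207 L = 4.76 g
carbenicillin: C1V1 = C2V2 → 48.9 µg/mL × 207 mL ÷ 91600 µg/mL = 0.11 mL

ferric chloride 2.21 mL; fructose 3.75 g; sucrose 4.76 g; carbenicillin 0.11 mL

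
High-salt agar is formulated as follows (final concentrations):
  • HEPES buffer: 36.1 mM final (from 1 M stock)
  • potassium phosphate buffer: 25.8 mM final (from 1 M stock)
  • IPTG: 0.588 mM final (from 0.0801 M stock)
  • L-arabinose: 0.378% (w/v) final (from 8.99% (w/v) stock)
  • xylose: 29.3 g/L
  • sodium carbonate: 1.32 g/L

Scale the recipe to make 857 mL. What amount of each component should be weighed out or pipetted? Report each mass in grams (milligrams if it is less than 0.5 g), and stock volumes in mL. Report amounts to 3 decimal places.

Working volume: 857 mL = 0.857 L.
HEPES buffer: C1V1 = C2V2 → 36.1 mM × 857 mL ÷ 1000 mM = 30.938 mL
potassium phosphate buffer: C1V1 = C2V2 → 25.8 mM × 857 mL ÷ 1000 mM = 22.111 mL
IPTG: dilute stock: 0.588 mM × 857 mL ÷ 80.1 mM = 6.291 mL
L-arabinose: C1V1 = C2V2 → 0.378% ÷ 8.99% × 857 mL = 36.034 mL
xylose: 29.3 g/L × 0.857 L = 25.110 g
sodium carbonate: 1.32 g/L × 0.857 L = 1.131 g

HEPES buffer 30.938 mL; potassium phosphate buffer 22.111 mL; IPTG 6.291 mL; L-arabinose 36.034 mL; xylose 25.110 g; sodium carbonate 1.131 g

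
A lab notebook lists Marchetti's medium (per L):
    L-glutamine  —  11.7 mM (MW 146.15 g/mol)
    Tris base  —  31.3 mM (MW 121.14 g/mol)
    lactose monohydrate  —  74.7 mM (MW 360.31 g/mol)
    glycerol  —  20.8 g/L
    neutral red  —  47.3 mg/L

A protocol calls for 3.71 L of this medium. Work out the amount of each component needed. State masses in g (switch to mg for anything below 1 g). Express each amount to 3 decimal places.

L-glutamine 6.344 g; Tris base 14.067 g; lactose monohydrate 99.855 g; glycerol 77.168 g; neutral red 175.483 mg

Scale factor relative to 1 L: 3.71.
L-glutamine: 11.7 mmol/L × 146.15 g/mol × 3.71 L ÷ 1000 = 6.344 g
Tris base: 31.3 mmol/L × 121.14 g/mol × 3.71 L ÷ 1000 = 14.067 g
lactose monohydrate: 74.7 mmol/L × 360.31 g/mol × 3.71 L ÷ 1000 = 99.855 g
glycerol: 20.8 g/L × 3.71 L = 77.168 g
neutral red: 47.3 mg/L × 3.71 L = 175.483 mg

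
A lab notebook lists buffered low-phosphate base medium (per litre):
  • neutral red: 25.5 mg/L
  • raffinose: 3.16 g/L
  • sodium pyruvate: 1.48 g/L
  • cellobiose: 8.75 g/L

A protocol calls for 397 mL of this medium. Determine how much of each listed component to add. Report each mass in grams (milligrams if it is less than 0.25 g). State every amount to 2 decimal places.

neutral red 10.12 mg; raffinose 1.25 g; sodium pyruvate 0.59 g; cellobiose 3.47 g

Working volume: 397 mL = 0.397 L.
neutral red: 25.5 mg/L × 0.397 L = 10.12 mg
raffinose: 3.16 g/L × 0.397 L = 1.25 g
sodium pyruvate: 1.48 g/L × 0.397 L = 0.59 g
cellobiose: 8.75 g/L × 0.397 L = 3.47 g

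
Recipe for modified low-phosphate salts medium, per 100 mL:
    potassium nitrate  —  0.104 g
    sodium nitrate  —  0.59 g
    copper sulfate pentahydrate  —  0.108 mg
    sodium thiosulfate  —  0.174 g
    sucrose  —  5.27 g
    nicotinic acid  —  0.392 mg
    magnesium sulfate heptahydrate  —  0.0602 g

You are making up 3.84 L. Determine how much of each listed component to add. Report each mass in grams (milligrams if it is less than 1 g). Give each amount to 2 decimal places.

potassium nitrate 3.99 g; sodium nitrate 22.66 g; copper sulfate pentahydrate 4.15 mg; sodium thiosulfate 6.68 g; sucrose 202.37 g; nicotinic acid 15.05 mg; magnesium sulfate heptahydrate 2.31 g

Ratio of target to recipe volume: 3840 / 100 = 38.4.
potassium nitrate: 0.104 g × (3840 mL / 100 mL) = 3.99 g
sodium nitrate: 0.59 g × (3840 mL / 100 mL) = 22.66 g
copper sulfate pentahydrate: 0.108 mg × (3840 mL / 100 mL) = 4.15 mg
sodium thiosulfate: 0.174 g × (3840 mL / 100 mL) = 6.68 g
sucrose: 5.27 g × (3840 mL / 100 mL) = 202.37 g
nicotinic acid: 0.392 mg × (3840 mL / 100 mL) = 15.05 mg
magnesium sulfate heptahydrate: 0.0602 g × (3840 mL / 100 mL) = 2.31 g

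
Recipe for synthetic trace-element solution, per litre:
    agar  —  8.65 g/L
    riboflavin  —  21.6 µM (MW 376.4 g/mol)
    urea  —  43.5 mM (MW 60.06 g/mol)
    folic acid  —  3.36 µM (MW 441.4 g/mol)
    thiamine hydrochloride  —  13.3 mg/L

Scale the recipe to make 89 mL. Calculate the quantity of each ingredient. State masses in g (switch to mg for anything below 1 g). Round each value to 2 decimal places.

Working volume: 89 mL = 0.089 L.
agar: 8.65 g/L × 0.089 L = 0.76985 g = 769.85 mg
riboflavin: 21.6 µmol/L × 376.4 g/mol × 0.089 L ÷ 1000 = 0.72 mg
urea: 43.5 mmol/L × 60.06 mg/mmol × 0.089 L = 232.52 mg
folic acid: 3.36 µmol/L × 441.4 g/mol × 0.089 L ÷ 1000 = 0.13 mg
thiamine hydrochloride: 13.3 mg/L × 0.089 L = 1.18 mg

agar 769.85 mg; riboflavin 0.72 mg; urea 232.52 mg; folic acid 0.13 mg; thiamine hydrochloride 1.18 mg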